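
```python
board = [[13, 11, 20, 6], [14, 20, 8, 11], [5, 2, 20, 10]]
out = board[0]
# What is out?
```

board has 3 rows. Row 0 is [13, 11, 20, 6].

[13, 11, 20, 6]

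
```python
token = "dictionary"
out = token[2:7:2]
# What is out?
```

token has length 10. The slice token[2:7:2] selects indices [2, 4, 6] (2->'c', 4->'i', 6->'n'), giving 'cin'.

'cin'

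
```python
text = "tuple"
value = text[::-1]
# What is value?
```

text has length 5. The slice text[::-1] selects indices [4, 3, 2, 1, 0] (4->'e', 3->'l', 2->'p', 1->'u', 0->'t'), giving 'elput'.

'elput'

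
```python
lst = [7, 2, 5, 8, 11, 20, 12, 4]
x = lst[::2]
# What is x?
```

lst has length 8. The slice lst[::2] selects indices [0, 2, 4, 6] (0->7, 2->5, 4->11, 6->12), giving [7, 5, 11, 12].

[7, 5, 11, 12]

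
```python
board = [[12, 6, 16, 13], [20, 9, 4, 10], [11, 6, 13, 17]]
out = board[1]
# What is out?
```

board has 3 rows. Row 1 is [20, 9, 4, 10].

[20, 9, 4, 10]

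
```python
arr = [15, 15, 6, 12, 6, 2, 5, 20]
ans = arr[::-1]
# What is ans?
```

arr has length 8. The slice arr[::-1] selects indices [7, 6, 5, 4, 3, 2, 1, 0] (7->20, 6->5, 5->2, 4->6, 3->12, 2->6, 1->15, 0->15), giving [20, 5, 2, 6, 12, 6, 15, 15].

[20, 5, 2, 6, 12, 6, 15, 15]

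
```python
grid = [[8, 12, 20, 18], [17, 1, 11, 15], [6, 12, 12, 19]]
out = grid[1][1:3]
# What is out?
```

grid[1] = [17, 1, 11, 15]. grid[1] has length 4. The slice grid[1][1:3] selects indices [1, 2] (1->1, 2->11), giving [1, 11].

[1, 11]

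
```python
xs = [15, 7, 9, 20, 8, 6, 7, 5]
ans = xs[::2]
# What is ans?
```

xs has length 8. The slice xs[::2] selects indices [0, 2, 4, 6] (0->15, 2->9, 4->8, 6->7), giving [15, 9, 8, 7].

[15, 9, 8, 7]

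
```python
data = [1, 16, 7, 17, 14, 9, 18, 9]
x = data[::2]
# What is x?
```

data has length 8. The slice data[::2] selects indices [0, 2, 4, 6] (0->1, 2->7, 4->14, 6->18), giving [1, 7, 14, 18].

[1, 7, 14, 18]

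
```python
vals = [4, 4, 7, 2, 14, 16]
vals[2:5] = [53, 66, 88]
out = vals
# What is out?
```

vals starts as [4, 4, 7, 2, 14, 16] (length 6). The slice vals[2:5] covers indices [2, 3, 4] with values [7, 2, 14]. Replacing that slice with [53, 66, 88] (same length) produces [4, 4, 53, 66, 88, 16].

[4, 4, 53, 66, 88, 16]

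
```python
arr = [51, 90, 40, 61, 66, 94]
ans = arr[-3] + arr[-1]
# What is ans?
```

arr has length 6. Negative index -3 maps to positive index 6 + (-3) = 3. arr[3] = 61.
arr has length 6. Negative index -1 maps to positive index 6 + (-1) = 5. arr[5] = 94.
Sum: 61 + 94 = 155.

155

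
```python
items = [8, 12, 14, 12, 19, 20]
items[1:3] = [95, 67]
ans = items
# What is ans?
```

items starts as [8, 12, 14, 12, 19, 20] (length 6). The slice items[1:3] covers indices [1, 2] with values [12, 14]. Replacing that slice with [95, 67] (same length) produces [8, 95, 67, 12, 19, 20].

[8, 95, 67, 12, 19, 20]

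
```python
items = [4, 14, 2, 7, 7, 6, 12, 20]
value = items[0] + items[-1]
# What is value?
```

items has length 8. items[0] = 4.
items has length 8. Negative index -1 maps to positive index 8 + (-1) = 7. items[7] = 20.
Sum: 4 + 20 = 24.

24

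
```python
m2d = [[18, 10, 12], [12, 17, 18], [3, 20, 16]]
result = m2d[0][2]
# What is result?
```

m2d[0] = [18, 10, 12]. Taking column 2 of that row yields 12.

12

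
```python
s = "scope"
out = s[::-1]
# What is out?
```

s has length 5. The slice s[::-1] selects indices [4, 3, 2, 1, 0] (4->'e', 3->'p', 2->'o', 1->'c', 0->'s'), giving 'epocs'.

'epocs'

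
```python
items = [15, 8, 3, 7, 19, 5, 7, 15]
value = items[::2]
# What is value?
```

items has length 8. The slice items[::2] selects indices [0, 2, 4, 6] (0->15, 2->3, 4->19, 6->7), giving [15, 3, 19, 7].

[15, 3, 19, 7]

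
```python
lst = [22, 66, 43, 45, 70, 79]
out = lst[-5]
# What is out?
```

lst has length 6. Negative index -5 maps to positive index 6 + (-5) = 1. lst[1] = 66.

66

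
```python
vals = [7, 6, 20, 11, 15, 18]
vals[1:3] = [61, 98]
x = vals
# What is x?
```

vals starts as [7, 6, 20, 11, 15, 18] (length 6). The slice vals[1:3] covers indices [1, 2] with values [6, 20]. Replacing that slice with [61, 98] (same length) produces [7, 61, 98, 11, 15, 18].

[7, 61, 98, 11, 15, 18]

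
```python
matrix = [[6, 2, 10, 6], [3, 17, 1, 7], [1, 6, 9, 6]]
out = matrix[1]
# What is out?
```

matrix has 3 rows. Row 1 is [3, 17, 1, 7].

[3, 17, 1, 7]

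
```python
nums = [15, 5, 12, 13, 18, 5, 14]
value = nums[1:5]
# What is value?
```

nums has length 7. The slice nums[1:5] selects indices [1, 2, 3, 4] (1->5, 2->12, 3->13, 4->18), giving [5, 12, 13, 18].

[5, 12, 13, 18]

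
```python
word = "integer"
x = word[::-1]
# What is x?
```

word has length 7. The slice word[::-1] selects indices [6, 5, 4, 3, 2, 1, 0] (6->'r', 5->'e', 4->'g', 3->'e', 2->'t', 1->'n', 0->'i'), giving 'regetni'.

'regetni'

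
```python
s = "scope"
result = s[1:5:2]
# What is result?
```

s has length 5. The slice s[1:5:2] selects indices [1, 3] (1->'c', 3->'p'), giving 'cp'.

'cp'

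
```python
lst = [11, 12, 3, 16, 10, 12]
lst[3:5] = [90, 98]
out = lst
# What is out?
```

lst starts as [11, 12, 3, 16, 10, 12] (length 6). The slice lst[3:5] covers indices [3, 4] with values [16, 10]. Replacing that slice with [90, 98] (same length) produces [11, 12, 3, 90, 98, 12].

[11, 12, 3, 90, 98, 12]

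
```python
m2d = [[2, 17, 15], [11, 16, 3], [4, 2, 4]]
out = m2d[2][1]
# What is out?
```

m2d[2] = [4, 2, 4]. Taking column 1 of that row yields 2.

2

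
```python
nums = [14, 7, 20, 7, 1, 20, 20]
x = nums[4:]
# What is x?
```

nums has length 7. The slice nums[4:] selects indices [4, 5, 6] (4->1, 5->20, 6->20), giving [1, 20, 20].

[1, 20, 20]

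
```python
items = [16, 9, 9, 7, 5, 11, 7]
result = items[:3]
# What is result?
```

items has length 7. The slice items[:3] selects indices [0, 1, 2] (0->16, 1->9, 2->9), giving [16, 9, 9].

[16, 9, 9]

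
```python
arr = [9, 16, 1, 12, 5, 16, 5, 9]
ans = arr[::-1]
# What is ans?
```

arr has length 8. The slice arr[::-1] selects indices [7, 6, 5, 4, 3, 2, 1, 0] (7->9, 6->5, 5->16, 4->5, 3->12, 2->1, 1->16, 0->9), giving [9, 5, 16, 5, 12, 1, 16, 9].

[9, 5, 16, 5, 12, 1, 16, 9]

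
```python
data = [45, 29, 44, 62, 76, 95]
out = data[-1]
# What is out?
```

data has length 6. Negative index -1 maps to positive index 6 + (-1) = 5. data[5] = 95.

95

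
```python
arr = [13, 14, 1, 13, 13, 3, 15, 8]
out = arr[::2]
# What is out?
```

arr has length 8. The slice arr[::2] selects indices [0, 2, 4, 6] (0->13, 2->1, 4->13, 6->15), giving [13, 1, 13, 15].

[13, 1, 13, 15]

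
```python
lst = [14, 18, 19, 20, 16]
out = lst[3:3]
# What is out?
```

lst has length 5. The slice lst[3:3] resolves to an empty index range, so the result is [].

[]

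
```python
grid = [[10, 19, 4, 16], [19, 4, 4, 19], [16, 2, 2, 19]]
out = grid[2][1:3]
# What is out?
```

grid[2] = [16, 2, 2, 19]. grid[2] has length 4. The slice grid[2][1:3] selects indices [1, 2] (1->2, 2->2), giving [2, 2].

[2, 2]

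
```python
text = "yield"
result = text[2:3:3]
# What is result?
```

text has length 5. The slice text[2:3:3] selects indices [2] (2->'e'), giving 'e'.

'e'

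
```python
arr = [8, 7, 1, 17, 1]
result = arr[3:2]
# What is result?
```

arr has length 5. The slice arr[3:2] resolves to an empty index range, so the result is [].

[]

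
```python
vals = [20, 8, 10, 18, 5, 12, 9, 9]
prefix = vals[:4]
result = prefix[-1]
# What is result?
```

vals has length 8. The slice vals[:4] selects indices [0, 1, 2, 3] (0->20, 1->8, 2->10, 3->18), giving [20, 8, 10, 18]. So prefix = [20, 8, 10, 18]. Then prefix[-1] = 18.

18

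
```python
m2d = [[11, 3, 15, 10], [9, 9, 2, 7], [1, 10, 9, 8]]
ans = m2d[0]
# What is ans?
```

m2d has 3 rows. Row 0 is [11, 3, 15, 10].

[11, 3, 15, 10]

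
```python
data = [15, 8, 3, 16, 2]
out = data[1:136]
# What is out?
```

data has length 5. The slice data[1:136] selects indices [1, 2, 3, 4] (1->8, 2->3, 3->16, 4->2), giving [8, 3, 16, 2].

[8, 3, 16, 2]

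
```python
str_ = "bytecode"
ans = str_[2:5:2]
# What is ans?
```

str_ has length 8. The slice str_[2:5:2] selects indices [2, 4] (2->'t', 4->'c'), giving 'tc'.

'tc'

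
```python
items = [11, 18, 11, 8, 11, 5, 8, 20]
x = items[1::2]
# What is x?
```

items has length 8. The slice items[1::2] selects indices [1, 3, 5, 7] (1->18, 3->8, 5->5, 7->20), giving [18, 8, 5, 20].

[18, 8, 5, 20]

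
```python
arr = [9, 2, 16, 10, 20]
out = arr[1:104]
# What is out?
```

arr has length 5. The slice arr[1:104] selects indices [1, 2, 3, 4] (1->2, 2->16, 3->10, 4->20), giving [2, 16, 10, 20].

[2, 16, 10, 20]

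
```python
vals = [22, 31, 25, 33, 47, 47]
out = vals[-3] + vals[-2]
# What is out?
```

vals has length 6. Negative index -3 maps to positive index 6 + (-3) = 3. vals[3] = 33.
vals has length 6. Negative index -2 maps to positive index 6 + (-2) = 4. vals[4] = 47.
Sum: 33 + 47 = 80.

80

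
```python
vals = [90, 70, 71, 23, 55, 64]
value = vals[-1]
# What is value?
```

vals has length 6. Negative index -1 maps to positive index 6 + (-1) = 5. vals[5] = 64.

64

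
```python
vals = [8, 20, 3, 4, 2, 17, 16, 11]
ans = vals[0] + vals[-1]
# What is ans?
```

vals has length 8. vals[0] = 8.
vals has length 8. Negative index -1 maps to positive index 8 + (-1) = 7. vals[7] = 11.
Sum: 8 + 11 = 19.

19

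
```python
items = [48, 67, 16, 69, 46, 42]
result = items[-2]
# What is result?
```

items has length 6. Negative index -2 maps to positive index 6 + (-2) = 4. items[4] = 46.

46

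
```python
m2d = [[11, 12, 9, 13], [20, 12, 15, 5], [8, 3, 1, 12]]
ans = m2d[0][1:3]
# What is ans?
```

m2d[0] = [11, 12, 9, 13]. m2d[0] has length 4. The slice m2d[0][1:3] selects indices [1, 2] (1->12, 2->9), giving [12, 9].

[12, 9]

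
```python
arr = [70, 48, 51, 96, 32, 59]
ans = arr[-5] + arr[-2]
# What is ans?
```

arr has length 6. Negative index -5 maps to positive index 6 + (-5) = 1. arr[1] = 48.
arr has length 6. Negative index -2 maps to positive index 6 + (-2) = 4. arr[4] = 32.
Sum: 48 + 32 = 80.

80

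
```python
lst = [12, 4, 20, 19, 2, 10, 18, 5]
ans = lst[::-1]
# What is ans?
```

lst has length 8. The slice lst[::-1] selects indices [7, 6, 5, 4, 3, 2, 1, 0] (7->5, 6->18, 5->10, 4->2, 3->19, 2->20, 1->4, 0->12), giving [5, 18, 10, 2, 19, 20, 4, 12].

[5, 18, 10, 2, 19, 20, 4, 12]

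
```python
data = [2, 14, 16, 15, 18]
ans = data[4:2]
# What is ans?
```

data has length 5. The slice data[4:2] resolves to an empty index range, so the result is [].

[]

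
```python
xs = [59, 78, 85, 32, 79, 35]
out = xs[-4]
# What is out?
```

xs has length 6. Negative index -4 maps to positive index 6 + (-4) = 2. xs[2] = 85.

85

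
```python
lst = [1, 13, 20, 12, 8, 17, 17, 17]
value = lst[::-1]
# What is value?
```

lst has length 8. The slice lst[::-1] selects indices [7, 6, 5, 4, 3, 2, 1, 0] (7->17, 6->17, 5->17, 4->8, 3->12, 2->20, 1->13, 0->1), giving [17, 17, 17, 8, 12, 20, 13, 1].

[17, 17, 17, 8, 12, 20, 13, 1]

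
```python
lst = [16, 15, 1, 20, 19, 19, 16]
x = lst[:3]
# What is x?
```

lst has length 7. The slice lst[:3] selects indices [0, 1, 2] (0->16, 1->15, 2->1), giving [16, 15, 1].

[16, 15, 1]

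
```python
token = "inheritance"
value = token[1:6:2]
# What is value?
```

token has length 11. The slice token[1:6:2] selects indices [1, 3, 5] (1->'n', 3->'e', 5->'i'), giving 'nei'.

'nei'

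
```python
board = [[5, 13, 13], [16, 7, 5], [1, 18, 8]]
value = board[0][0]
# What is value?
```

board[0] = [5, 13, 13]. Taking column 0 of that row yields 5.

5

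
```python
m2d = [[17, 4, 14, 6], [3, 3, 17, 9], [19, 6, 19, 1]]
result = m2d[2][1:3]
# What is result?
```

m2d[2] = [19, 6, 19, 1]. m2d[2] has length 4. The slice m2d[2][1:3] selects indices [1, 2] (1->6, 2->19), giving [6, 19].

[6, 19]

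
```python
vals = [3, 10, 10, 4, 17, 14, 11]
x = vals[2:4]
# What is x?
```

vals has length 7. The slice vals[2:4] selects indices [2, 3] (2->10, 3->4), giving [10, 4].

[10, 4]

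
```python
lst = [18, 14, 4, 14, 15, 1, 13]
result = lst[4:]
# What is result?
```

lst has length 7. The slice lst[4:] selects indices [4, 5, 6] (4->15, 5->1, 6->13), giving [15, 1, 13].

[15, 1, 13]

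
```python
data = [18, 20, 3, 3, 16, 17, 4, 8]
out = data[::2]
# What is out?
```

data has length 8. The slice data[::2] selects indices [0, 2, 4, 6] (0->18, 2->3, 4->16, 6->4), giving [18, 3, 16, 4].

[18, 3, 16, 4]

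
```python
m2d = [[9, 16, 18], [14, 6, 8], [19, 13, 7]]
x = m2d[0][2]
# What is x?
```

m2d[0] = [9, 16, 18]. Taking column 2 of that row yields 18.

18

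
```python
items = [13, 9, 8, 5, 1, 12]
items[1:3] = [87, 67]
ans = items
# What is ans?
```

items starts as [13, 9, 8, 5, 1, 12] (length 6). The slice items[1:3] covers indices [1, 2] with values [9, 8]. Replacing that slice with [87, 67] (same length) produces [13, 87, 67, 5, 1, 12].

[13, 87, 67, 5, 1, 12]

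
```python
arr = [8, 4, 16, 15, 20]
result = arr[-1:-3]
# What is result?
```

arr has length 5. The slice arr[-1:-3] resolves to an empty index range, so the result is [].

[]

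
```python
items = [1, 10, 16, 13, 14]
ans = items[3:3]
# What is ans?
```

items has length 5. The slice items[3:3] resolves to an empty index range, so the result is [].

[]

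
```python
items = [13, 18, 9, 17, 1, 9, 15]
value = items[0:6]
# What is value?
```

items has length 7. The slice items[0:6] selects indices [0, 1, 2, 3, 4, 5] (0->13, 1->18, 2->9, 3->17, 4->1, 5->9), giving [13, 18, 9, 17, 1, 9].

[13, 18, 9, 17, 1, 9]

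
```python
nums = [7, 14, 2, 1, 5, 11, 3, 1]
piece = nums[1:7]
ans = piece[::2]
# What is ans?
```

nums has length 8. The slice nums[1:7] selects indices [1, 2, 3, 4, 5, 6] (1->14, 2->2, 3->1, 4->5, 5->11, 6->3), giving [14, 2, 1, 5, 11, 3]. So piece = [14, 2, 1, 5, 11, 3]. piece has length 6. The slice piece[::2] selects indices [0, 2, 4] (0->14, 2->1, 4->11), giving [14, 1, 11].

[14, 1, 11]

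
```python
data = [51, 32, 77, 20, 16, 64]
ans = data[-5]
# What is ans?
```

data has length 6. Negative index -5 maps to positive index 6 + (-5) = 1. data[1] = 32.

32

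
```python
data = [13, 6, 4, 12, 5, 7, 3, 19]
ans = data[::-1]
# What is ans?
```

data has length 8. The slice data[::-1] selects indices [7, 6, 5, 4, 3, 2, 1, 0] (7->19, 6->3, 5->7, 4->5, 3->12, 2->4, 1->6, 0->13), giving [19, 3, 7, 5, 12, 4, 6, 13].

[19, 3, 7, 5, 12, 4, 6, 13]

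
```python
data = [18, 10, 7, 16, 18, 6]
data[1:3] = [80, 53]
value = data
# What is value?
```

data starts as [18, 10, 7, 16, 18, 6] (length 6). The slice data[1:3] covers indices [1, 2] with values [10, 7]. Replacing that slice with [80, 53] (same length) produces [18, 80, 53, 16, 18, 6].

[18, 80, 53, 16, 18, 6]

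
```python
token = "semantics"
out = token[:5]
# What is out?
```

token has length 9. The slice token[:5] selects indices [0, 1, 2, 3, 4] (0->'s', 1->'e', 2->'m', 3->'a', 4->'n'), giving 'seman'.

'seman'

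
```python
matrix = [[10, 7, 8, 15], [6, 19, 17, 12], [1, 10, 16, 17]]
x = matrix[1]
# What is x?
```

matrix has 3 rows. Row 1 is [6, 19, 17, 12].

[6, 19, 17, 12]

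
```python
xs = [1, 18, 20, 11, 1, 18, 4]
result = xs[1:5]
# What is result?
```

xs has length 7. The slice xs[1:5] selects indices [1, 2, 3, 4] (1->18, 2->20, 3->11, 4->1), giving [18, 20, 11, 1].

[18, 20, 11, 1]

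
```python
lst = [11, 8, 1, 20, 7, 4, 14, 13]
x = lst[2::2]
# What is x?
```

lst has length 8. The slice lst[2::2] selects indices [2, 4, 6] (2->1, 4->7, 6->14), giving [1, 7, 14].

[1, 7, 14]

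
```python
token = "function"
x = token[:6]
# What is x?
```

token has length 8. The slice token[:6] selects indices [0, 1, 2, 3, 4, 5] (0->'f', 1->'u', 2->'n', 3->'c', 4->'t', 5->'i'), giving 'functi'.

'functi'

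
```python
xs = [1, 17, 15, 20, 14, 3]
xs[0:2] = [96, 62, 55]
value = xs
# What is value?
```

xs starts as [1, 17, 15, 20, 14, 3] (length 6). The slice xs[0:2] covers indices [0, 1] with values [1, 17]. Replacing that slice with [96, 62, 55] (different length) produces [96, 62, 55, 15, 20, 14, 3].

[96, 62, 55, 15, 20, 14, 3]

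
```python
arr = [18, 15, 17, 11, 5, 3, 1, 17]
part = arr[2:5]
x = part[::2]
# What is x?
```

arr has length 8. The slice arr[2:5] selects indices [2, 3, 4] (2->17, 3->11, 4->5), giving [17, 11, 5]. So part = [17, 11, 5]. part has length 3. The slice part[::2] selects indices [0, 2] (0->17, 2->5), giving [17, 5].

[17, 5]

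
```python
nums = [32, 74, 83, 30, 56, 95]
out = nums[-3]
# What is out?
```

nums has length 6. Negative index -3 maps to positive index 6 + (-3) = 3. nums[3] = 30.

30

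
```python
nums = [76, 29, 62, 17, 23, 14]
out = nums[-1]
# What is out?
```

nums has length 6. Negative index -1 maps to positive index 6 + (-1) = 5. nums[5] = 14.

14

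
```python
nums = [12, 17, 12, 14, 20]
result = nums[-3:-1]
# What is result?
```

nums has length 5. The slice nums[-3:-1] selects indices [2, 3] (2->12, 3->14), giving [12, 14].

[12, 14]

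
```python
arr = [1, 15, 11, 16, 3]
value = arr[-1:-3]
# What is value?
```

arr has length 5. The slice arr[-1:-3] resolves to an empty index range, so the result is [].

[]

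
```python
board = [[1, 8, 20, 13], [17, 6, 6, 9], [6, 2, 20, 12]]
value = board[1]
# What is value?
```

board has 3 rows. Row 1 is [17, 6, 6, 9].

[17, 6, 6, 9]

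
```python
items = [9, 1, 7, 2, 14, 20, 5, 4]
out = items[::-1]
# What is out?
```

items has length 8. The slice items[::-1] selects indices [7, 6, 5, 4, 3, 2, 1, 0] (7->4, 6->5, 5->20, 4->14, 3->2, 2->7, 1->1, 0->9), giving [4, 5, 20, 14, 2, 7, 1, 9].

[4, 5, 20, 14, 2, 7, 1, 9]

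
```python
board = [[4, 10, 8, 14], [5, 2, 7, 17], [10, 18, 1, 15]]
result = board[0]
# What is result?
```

board has 3 rows. Row 0 is [4, 10, 8, 14].

[4, 10, 8, 14]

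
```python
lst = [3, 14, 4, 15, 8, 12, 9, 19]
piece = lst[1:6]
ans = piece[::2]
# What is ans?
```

lst has length 8. The slice lst[1:6] selects indices [1, 2, 3, 4, 5] (1->14, 2->4, 3->15, 4->8, 5->12), giving [14, 4, 15, 8, 12]. So piece = [14, 4, 15, 8, 12]. piece has length 5. The slice piece[::2] selects indices [0, 2, 4] (0->14, 2->15, 4->12), giving [14, 15, 12].

[14, 15, 12]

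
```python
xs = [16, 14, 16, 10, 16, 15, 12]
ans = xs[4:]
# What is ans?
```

xs has length 7. The slice xs[4:] selects indices [4, 5, 6] (4->16, 5->15, 6->12), giving [16, 15, 12].

[16, 15, 12]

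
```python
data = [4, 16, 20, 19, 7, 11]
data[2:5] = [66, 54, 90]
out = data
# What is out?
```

data starts as [4, 16, 20, 19, 7, 11] (length 6). The slice data[2:5] covers indices [2, 3, 4] with values [20, 19, 7]. Replacing that slice with [66, 54, 90] (same length) produces [4, 16, 66, 54, 90, 11].

[4, 16, 66, 54, 90, 11]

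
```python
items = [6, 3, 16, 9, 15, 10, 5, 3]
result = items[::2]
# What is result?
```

items has length 8. The slice items[::2] selects indices [0, 2, 4, 6] (0->6, 2->16, 4->15, 6->5), giving [6, 16, 15, 5].

[6, 16, 15, 5]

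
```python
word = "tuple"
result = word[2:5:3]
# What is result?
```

word has length 5. The slice word[2:5:3] selects indices [2] (2->'p'), giving 'p'.

'p'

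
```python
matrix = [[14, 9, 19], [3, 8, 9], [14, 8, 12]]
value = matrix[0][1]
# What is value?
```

matrix[0] = [14, 9, 19]. Taking column 1 of that row yields 9.

9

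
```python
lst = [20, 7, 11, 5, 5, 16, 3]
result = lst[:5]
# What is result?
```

lst has length 7. The slice lst[:5] selects indices [0, 1, 2, 3, 4] (0->20, 1->7, 2->11, 3->5, 4->5), giving [20, 7, 11, 5, 5].

[20, 7, 11, 5, 5]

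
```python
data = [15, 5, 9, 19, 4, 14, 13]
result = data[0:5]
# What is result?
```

data has length 7. The slice data[0:5] selects indices [0, 1, 2, 3, 4] (0->15, 1->5, 2->9, 3->19, 4->4), giving [15, 5, 9, 19, 4].

[15, 5, 9, 19, 4]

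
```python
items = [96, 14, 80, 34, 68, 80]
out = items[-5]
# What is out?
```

items has length 6. Negative index -5 maps to positive index 6 + (-5) = 1. items[1] = 14.

14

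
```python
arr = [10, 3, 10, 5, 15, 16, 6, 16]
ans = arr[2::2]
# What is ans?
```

arr has length 8. The slice arr[2::2] selects indices [2, 4, 6] (2->10, 4->15, 6->6), giving [10, 15, 6].

[10, 15, 6]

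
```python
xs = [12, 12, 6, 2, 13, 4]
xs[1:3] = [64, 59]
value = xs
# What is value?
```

xs starts as [12, 12, 6, 2, 13, 4] (length 6). The slice xs[1:3] covers indices [1, 2] with values [12, 6]. Replacing that slice with [64, 59] (same length) produces [12, 64, 59, 2, 13, 4].

[12, 64, 59, 2, 13, 4]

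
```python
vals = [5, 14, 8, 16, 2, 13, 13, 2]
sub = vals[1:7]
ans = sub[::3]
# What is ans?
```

vals has length 8. The slice vals[1:7] selects indices [1, 2, 3, 4, 5, 6] (1->14, 2->8, 3->16, 4->2, 5->13, 6->13), giving [14, 8, 16, 2, 13, 13]. So sub = [14, 8, 16, 2, 13, 13]. sub has length 6. The slice sub[::3] selects indices [0, 3] (0->14, 3->2), giving [14, 2].

[14, 2]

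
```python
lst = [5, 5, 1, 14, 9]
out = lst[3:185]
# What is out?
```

lst has length 5. The slice lst[3:185] selects indices [3, 4] (3->14, 4->9), giving [14, 9].

[14, 9]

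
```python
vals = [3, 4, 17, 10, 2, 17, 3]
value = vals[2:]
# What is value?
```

vals has length 7. The slice vals[2:] selects indices [2, 3, 4, 5, 6] (2->17, 3->10, 4->2, 5->17, 6->3), giving [17, 10, 2, 17, 3].

[17, 10, 2, 17, 3]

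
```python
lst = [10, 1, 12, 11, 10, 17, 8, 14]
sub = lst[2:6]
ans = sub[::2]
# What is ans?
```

lst has length 8. The slice lst[2:6] selects indices [2, 3, 4, 5] (2->12, 3->11, 4->10, 5->17), giving [12, 11, 10, 17]. So sub = [12, 11, 10, 17]. sub has length 4. The slice sub[::2] selects indices [0, 2] (0->12, 2->10), giving [12, 10].

[12, 10]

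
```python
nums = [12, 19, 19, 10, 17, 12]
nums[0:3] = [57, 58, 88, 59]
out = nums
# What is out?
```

nums starts as [12, 19, 19, 10, 17, 12] (length 6). The slice nums[0:3] covers indices [0, 1, 2] with values [12, 19, 19]. Replacing that slice with [57, 58, 88, 59] (different length) produces [57, 58, 88, 59, 10, 17, 12].

[57, 58, 88, 59, 10, 17, 12]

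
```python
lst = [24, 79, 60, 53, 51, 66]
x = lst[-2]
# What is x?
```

lst has length 6. Negative index -2 maps to positive index 6 + (-2) = 4. lst[4] = 51.

51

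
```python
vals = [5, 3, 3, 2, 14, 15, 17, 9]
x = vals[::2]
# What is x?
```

vals has length 8. The slice vals[::2] selects indices [0, 2, 4, 6] (0->5, 2->3, 4->14, 6->17), giving [5, 3, 14, 17].

[5, 3, 14, 17]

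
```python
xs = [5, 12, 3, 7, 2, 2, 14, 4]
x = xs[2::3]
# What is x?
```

xs has length 8. The slice xs[2::3] selects indices [2, 5] (2->3, 5->2), giving [3, 2].

[3, 2]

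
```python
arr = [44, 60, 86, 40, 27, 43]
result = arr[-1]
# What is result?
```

arr has length 6. Negative index -1 maps to positive index 6 + (-1) = 5. arr[5] = 43.

43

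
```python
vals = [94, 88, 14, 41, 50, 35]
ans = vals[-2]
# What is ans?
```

vals has length 6. Negative index -2 maps to positive index 6 + (-2) = 4. vals[4] = 50.

50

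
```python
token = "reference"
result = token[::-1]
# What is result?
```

token has length 9. The slice token[::-1] selects indices [8, 7, 6, 5, 4, 3, 2, 1, 0] (8->'e', 7->'c', 6->'n', 5->'e', 4->'r', 3->'e', 2->'f', 1->'e', 0->'r'), giving 'ecnerefer'.

'ecnerefer'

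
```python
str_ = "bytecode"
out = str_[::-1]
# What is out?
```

str_ has length 8. The slice str_[::-1] selects indices [7, 6, 5, 4, 3, 2, 1, 0] (7->'e', 6->'d', 5->'o', 4->'c', 3->'e', 2->'t', 1->'y', 0->'b'), giving 'edocetyb'.

'edocetyb'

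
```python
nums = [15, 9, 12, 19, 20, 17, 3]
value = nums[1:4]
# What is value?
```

nums has length 7. The slice nums[1:4] selects indices [1, 2, 3] (1->9, 2->12, 3->19), giving [9, 12, 19].

[9, 12, 19]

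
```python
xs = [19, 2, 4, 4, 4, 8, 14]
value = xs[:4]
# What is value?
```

xs has length 7. The slice xs[:4] selects indices [0, 1, 2, 3] (0->19, 1->2, 2->4, 3->4), giving [19, 2, 4, 4].

[19, 2, 4, 4]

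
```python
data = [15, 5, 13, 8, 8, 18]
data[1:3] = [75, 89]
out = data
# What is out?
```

data starts as [15, 5, 13, 8, 8, 18] (length 6). The slice data[1:3] covers indices [1, 2] with values [5, 13]. Replacing that slice with [75, 89] (same length) produces [15, 75, 89, 8, 8, 18].

[15, 75, 89, 8, 8, 18]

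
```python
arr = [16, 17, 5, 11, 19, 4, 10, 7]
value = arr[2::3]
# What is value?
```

arr has length 8. The slice arr[2::3] selects indices [2, 5] (2->5, 5->4), giving [5, 4].

[5, 4]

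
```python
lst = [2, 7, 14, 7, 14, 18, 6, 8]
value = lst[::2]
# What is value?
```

lst has length 8. The slice lst[::2] selects indices [0, 2, 4, 6] (0->2, 2->14, 4->14, 6->6), giving [2, 14, 14, 6].

[2, 14, 14, 6]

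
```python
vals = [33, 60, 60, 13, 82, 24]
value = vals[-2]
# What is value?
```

vals has length 6. Negative index -2 maps to positive index 6 + (-2) = 4. vals[4] = 82.

82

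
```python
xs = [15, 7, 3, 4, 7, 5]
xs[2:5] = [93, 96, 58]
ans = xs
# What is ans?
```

xs starts as [15, 7, 3, 4, 7, 5] (length 6). The slice xs[2:5] covers indices [2, 3, 4] with values [3, 4, 7]. Replacing that slice with [93, 96, 58] (same length) produces [15, 7, 93, 96, 58, 5].

[15, 7, 93, 96, 58, 5]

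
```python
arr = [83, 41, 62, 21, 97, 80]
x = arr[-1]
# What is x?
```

arr has length 6. Negative index -1 maps to positive index 6 + (-1) = 5. arr[5] = 80.

80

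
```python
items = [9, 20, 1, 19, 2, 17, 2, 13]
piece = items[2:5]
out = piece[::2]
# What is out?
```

items has length 8. The slice items[2:5] selects indices [2, 3, 4] (2->1, 3->19, 4->2), giving [1, 19, 2]. So piece = [1, 19, 2]. piece has length 3. The slice piece[::2] selects indices [0, 2] (0->1, 2->2), giving [1, 2].

[1, 2]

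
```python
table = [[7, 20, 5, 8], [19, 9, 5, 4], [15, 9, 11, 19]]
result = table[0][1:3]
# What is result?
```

table[0] = [7, 20, 5, 8]. table[0] has length 4. The slice table[0][1:3] selects indices [1, 2] (1->20, 2->5), giving [20, 5].

[20, 5]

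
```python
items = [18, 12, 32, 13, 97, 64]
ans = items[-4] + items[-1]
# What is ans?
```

items has length 6. Negative index -4 maps to positive index 6 + (-4) = 2. items[2] = 32.
items has length 6. Negative index -1 maps to positive index 6 + (-1) = 5. items[5] = 64.
Sum: 32 + 64 = 96.

96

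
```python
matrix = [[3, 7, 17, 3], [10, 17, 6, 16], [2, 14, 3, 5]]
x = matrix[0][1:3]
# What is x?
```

matrix[0] = [3, 7, 17, 3]. matrix[0] has length 4. The slice matrix[0][1:3] selects indices [1, 2] (1->7, 2->17), giving [7, 17].

[7, 17]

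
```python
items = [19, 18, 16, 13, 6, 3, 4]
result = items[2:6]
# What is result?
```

items has length 7. The slice items[2:6] selects indices [2, 3, 4, 5] (2->16, 3->13, 4->6, 5->3), giving [16, 13, 6, 3].

[16, 13, 6, 3]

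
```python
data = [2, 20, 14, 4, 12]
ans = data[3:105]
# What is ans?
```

data has length 5. The slice data[3:105] selects indices [3, 4] (3->4, 4->12), giving [4, 12].

[4, 12]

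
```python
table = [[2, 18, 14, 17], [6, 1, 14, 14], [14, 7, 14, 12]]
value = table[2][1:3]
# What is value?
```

table[2] = [14, 7, 14, 12]. table[2] has length 4. The slice table[2][1:3] selects indices [1, 2] (1->7, 2->14), giving [7, 14].

[7, 14]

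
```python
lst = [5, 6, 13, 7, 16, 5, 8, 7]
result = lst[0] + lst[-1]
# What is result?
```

lst has length 8. lst[0] = 5.
lst has length 8. Negative index -1 maps to positive index 8 + (-1) = 7. lst[7] = 7.
Sum: 5 + 7 = 12.

12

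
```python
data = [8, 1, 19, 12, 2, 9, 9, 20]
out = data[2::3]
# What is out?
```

data has length 8. The slice data[2::3] selects indices [2, 5] (2->19, 5->9), giving [19, 9].

[19, 9]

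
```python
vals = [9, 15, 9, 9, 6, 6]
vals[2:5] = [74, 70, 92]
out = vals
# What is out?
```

vals starts as [9, 15, 9, 9, 6, 6] (length 6). The slice vals[2:5] covers indices [2, 3, 4] with values [9, 9, 6]. Replacing that slice with [74, 70, 92] (same length) produces [9, 15, 74, 70, 92, 6].

[9, 15, 74, 70, 92, 6]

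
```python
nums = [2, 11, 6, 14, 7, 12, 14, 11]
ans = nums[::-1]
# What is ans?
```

nums has length 8. The slice nums[::-1] selects indices [7, 6, 5, 4, 3, 2, 1, 0] (7->11, 6->14, 5->12, 4->7, 3->14, 2->6, 1->11, 0->2), giving [11, 14, 12, 7, 14, 6, 11, 2].

[11, 14, 12, 7, 14, 6, 11, 2]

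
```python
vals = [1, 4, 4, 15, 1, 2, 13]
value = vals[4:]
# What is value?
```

vals has length 7. The slice vals[4:] selects indices [4, 5, 6] (4->1, 5->2, 6->13), giving [1, 2, 13].

[1, 2, 13]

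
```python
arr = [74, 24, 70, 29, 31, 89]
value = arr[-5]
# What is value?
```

arr has length 6. Negative index -5 maps to positive index 6 + (-5) = 1. arr[1] = 24.

24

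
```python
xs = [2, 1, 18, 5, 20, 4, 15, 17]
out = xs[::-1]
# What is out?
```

xs has length 8. The slice xs[::-1] selects indices [7, 6, 5, 4, 3, 2, 1, 0] (7->17, 6->15, 5->4, 4->20, 3->5, 2->18, 1->1, 0->2), giving [17, 15, 4, 20, 5, 18, 1, 2].

[17, 15, 4, 20, 5, 18, 1, 2]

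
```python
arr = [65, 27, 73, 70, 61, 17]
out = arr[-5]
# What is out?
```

arr has length 6. Negative index -5 maps to positive index 6 + (-5) = 1. arr[1] = 27.

27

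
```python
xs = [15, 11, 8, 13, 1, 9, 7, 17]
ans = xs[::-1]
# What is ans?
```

xs has length 8. The slice xs[::-1] selects indices [7, 6, 5, 4, 3, 2, 1, 0] (7->17, 6->7, 5->9, 4->1, 3->13, 2->8, 1->11, 0->15), giving [17, 7, 9, 1, 13, 8, 11, 15].

[17, 7, 9, 1, 13, 8, 11, 15]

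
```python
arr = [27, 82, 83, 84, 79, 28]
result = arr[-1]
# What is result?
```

arr has length 6. Negative index -1 maps to positive index 6 + (-1) = 5. arr[5] = 28.

28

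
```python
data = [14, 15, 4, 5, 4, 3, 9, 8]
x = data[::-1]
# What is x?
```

data has length 8. The slice data[::-1] selects indices [7, 6, 5, 4, 3, 2, 1, 0] (7->8, 6->9, 5->3, 4->4, 3->5, 2->4, 1->15, 0->14), giving [8, 9, 3, 4, 5, 4, 15, 14].

[8, 9, 3, 4, 5, 4, 15, 14]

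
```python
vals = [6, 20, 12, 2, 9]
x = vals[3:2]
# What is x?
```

vals has length 5. The slice vals[3:2] resolves to an empty index range, so the result is [].

[]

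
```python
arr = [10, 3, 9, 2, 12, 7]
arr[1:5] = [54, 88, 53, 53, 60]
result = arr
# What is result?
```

arr starts as [10, 3, 9, 2, 12, 7] (length 6). The slice arr[1:5] covers indices [1, 2, 3, 4] with values [3, 9, 2, 12]. Replacing that slice with [54, 88, 53, 53, 60] (different length) produces [10, 54, 88, 53, 53, 60, 7].

[10, 54, 88, 53, 53, 60, 7]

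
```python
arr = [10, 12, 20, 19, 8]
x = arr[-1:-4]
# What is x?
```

arr has length 5. The slice arr[-1:-4] resolves to an empty index range, so the result is [].

[]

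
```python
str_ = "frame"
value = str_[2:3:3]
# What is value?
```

str_ has length 5. The slice str_[2:3:3] selects indices [2] (2->'a'), giving 'a'.

'a'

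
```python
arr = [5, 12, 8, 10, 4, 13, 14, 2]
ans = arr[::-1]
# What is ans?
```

arr has length 8. The slice arr[::-1] selects indices [7, 6, 5, 4, 3, 2, 1, 0] (7->2, 6->14, 5->13, 4->4, 3->10, 2->8, 1->12, 0->5), giving [2, 14, 13, 4, 10, 8, 12, 5].

[2, 14, 13, 4, 10, 8, 12, 5]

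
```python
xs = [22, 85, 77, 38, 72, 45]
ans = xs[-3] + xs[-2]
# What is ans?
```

xs has length 6. Negative index -3 maps to positive index 6 + (-3) = 3. xs[3] = 38.
xs has length 6. Negative index -2 maps to positive index 6 + (-2) = 4. xs[4] = 72.
Sum: 38 + 72 = 110.

110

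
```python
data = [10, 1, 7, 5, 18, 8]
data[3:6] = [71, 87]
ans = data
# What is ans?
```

data starts as [10, 1, 7, 5, 18, 8] (length 6). The slice data[3:6] covers indices [3, 4, 5] with values [5, 18, 8]. Replacing that slice with [71, 87] (different length) produces [10, 1, 7, 71, 87].

[10, 1, 7, 71, 87]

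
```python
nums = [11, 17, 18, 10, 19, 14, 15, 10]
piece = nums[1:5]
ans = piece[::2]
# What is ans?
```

nums has length 8. The slice nums[1:5] selects indices [1, 2, 3, 4] (1->17, 2->18, 3->10, 4->19), giving [17, 18, 10, 19]. So piece = [17, 18, 10, 19]. piece has length 4. The slice piece[::2] selects indices [0, 2] (0->17, 2->10), giving [17, 10].

[17, 10]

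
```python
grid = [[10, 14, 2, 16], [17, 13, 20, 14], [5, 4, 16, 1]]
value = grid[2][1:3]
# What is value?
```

grid[2] = [5, 4, 16, 1]. grid[2] has length 4. The slice grid[2][1:3] selects indices [1, 2] (1->4, 2->16), giving [4, 16].

[4, 16]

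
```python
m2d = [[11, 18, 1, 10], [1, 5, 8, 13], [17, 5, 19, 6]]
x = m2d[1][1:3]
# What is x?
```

m2d[1] = [1, 5, 8, 13]. m2d[1] has length 4. The slice m2d[1][1:3] selects indices [1, 2] (1->5, 2->8), giving [5, 8].

[5, 8]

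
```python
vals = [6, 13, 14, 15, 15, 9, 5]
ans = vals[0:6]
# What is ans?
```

vals has length 7. The slice vals[0:6] selects indices [0, 1, 2, 3, 4, 5] (0->6, 1->13, 2->14, 3->15, 4->15, 5->9), giving [6, 13, 14, 15, 15, 9].

[6, 13, 14, 15, 15, 9]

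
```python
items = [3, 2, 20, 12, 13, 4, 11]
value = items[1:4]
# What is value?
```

items has length 7. The slice items[1:4] selects indices [1, 2, 3] (1->2, 2->20, 3->12), giving [2, 20, 12].

[2, 20, 12]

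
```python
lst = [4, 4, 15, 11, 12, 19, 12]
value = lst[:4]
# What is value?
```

lst has length 7. The slice lst[:4] selects indices [0, 1, 2, 3] (0->4, 1->4, 2->15, 3->11), giving [4, 4, 15, 11].

[4, 4, 15, 11]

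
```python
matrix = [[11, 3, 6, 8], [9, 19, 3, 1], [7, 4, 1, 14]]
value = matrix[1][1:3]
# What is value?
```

matrix[1] = [9, 19, 3, 1]. matrix[1] has length 4. The slice matrix[1][1:3] selects indices [1, 2] (1->19, 2->3), giving [19, 3].

[19, 3]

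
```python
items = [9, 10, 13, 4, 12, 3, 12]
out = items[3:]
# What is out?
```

items has length 7. The slice items[3:] selects indices [3, 4, 5, 6] (3->4, 4->12, 5->3, 6->12), giving [4, 12, 3, 12].

[4, 12, 3, 12]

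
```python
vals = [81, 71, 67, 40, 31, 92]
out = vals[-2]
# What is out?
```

vals has length 6. Negative index -2 maps to positive index 6 + (-2) = 4. vals[4] = 31.

31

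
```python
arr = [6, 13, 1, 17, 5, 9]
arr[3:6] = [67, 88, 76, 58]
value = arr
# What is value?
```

arr starts as [6, 13, 1, 17, 5, 9] (length 6). The slice arr[3:6] covers indices [3, 4, 5] with values [17, 5, 9]. Replacing that slice with [67, 88, 76, 58] (different length) produces [6, 13, 1, 67, 88, 76, 58].

[6, 13, 1, 67, 88, 76, 58]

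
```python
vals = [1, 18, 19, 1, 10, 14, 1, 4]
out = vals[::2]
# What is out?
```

vals has length 8. The slice vals[::2] selects indices [0, 2, 4, 6] (0->1, 2->19, 4->10, 6->1), giving [1, 19, 10, 1].

[1, 19, 10, 1]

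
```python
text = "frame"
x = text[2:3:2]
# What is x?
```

text has length 5. The slice text[2:3:2] selects indices [2] (2->'a'), giving 'a'.

'a'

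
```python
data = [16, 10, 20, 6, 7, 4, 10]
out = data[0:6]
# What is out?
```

data has length 7. The slice data[0:6] selects indices [0, 1, 2, 3, 4, 5] (0->16, 1->10, 2->20, 3->6, 4->7, 5->4), giving [16, 10, 20, 6, 7, 4].

[16, 10, 20, 6, 7, 4]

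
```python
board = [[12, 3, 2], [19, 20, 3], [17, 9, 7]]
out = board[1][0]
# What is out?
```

board[1] = [19, 20, 3]. Taking column 0 of that row yields 19.

19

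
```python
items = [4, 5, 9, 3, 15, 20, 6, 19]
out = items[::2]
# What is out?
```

items has length 8. The slice items[::2] selects indices [0, 2, 4, 6] (0->4, 2->9, 4->15, 6->6), giving [4, 9, 15, 6].

[4, 9, 15, 6]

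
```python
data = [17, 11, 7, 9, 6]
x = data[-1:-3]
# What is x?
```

data has length 5. The slice data[-1:-3] resolves to an empty index range, so the result is [].

[]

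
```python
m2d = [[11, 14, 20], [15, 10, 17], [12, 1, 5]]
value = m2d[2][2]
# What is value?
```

m2d[2] = [12, 1, 5]. Taking column 2 of that row yields 5.

5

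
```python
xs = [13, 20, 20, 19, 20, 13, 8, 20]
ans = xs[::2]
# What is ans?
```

xs has length 8. The slice xs[::2] selects indices [0, 2, 4, 6] (0->13, 2->20, 4->20, 6->8), giving [13, 20, 20, 8].

[13, 20, 20, 8]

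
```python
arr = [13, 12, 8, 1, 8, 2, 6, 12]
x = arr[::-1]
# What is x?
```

arr has length 8. The slice arr[::-1] selects indices [7, 6, 5, 4, 3, 2, 1, 0] (7->12, 6->6, 5->2, 4->8, 3->1, 2->8, 1->12, 0->13), giving [12, 6, 2, 8, 1, 8, 12, 13].

[12, 6, 2, 8, 1, 8, 12, 13]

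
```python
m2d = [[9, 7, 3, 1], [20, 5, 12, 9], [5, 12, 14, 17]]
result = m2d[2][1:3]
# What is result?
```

m2d[2] = [5, 12, 14, 17]. m2d[2] has length 4. The slice m2d[2][1:3] selects indices [1, 2] (1->12, 2->14), giving [12, 14].

[12, 14]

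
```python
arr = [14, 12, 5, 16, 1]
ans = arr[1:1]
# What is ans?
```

arr has length 5. The slice arr[1:1] resolves to an empty index range, so the result is [].

[]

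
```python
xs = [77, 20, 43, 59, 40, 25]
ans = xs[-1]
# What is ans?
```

xs has length 6. Negative index -1 maps to positive index 6 + (-1) = 5. xs[5] = 25.

25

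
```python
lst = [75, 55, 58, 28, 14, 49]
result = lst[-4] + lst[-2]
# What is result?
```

lst has length 6. Negative index -4 maps to positive index 6 + (-4) = 2. lst[2] = 58.
lst has length 6. Negative index -2 maps to positive index 6 + (-2) = 4. lst[4] = 14.
Sum: 58 + 14 = 72.

72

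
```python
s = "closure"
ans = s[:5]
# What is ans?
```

s has length 7. The slice s[:5] selects indices [0, 1, 2, 3, 4] (0->'c', 1->'l', 2->'o', 3->'s', 4->'u'), giving 'closu'.

'closu'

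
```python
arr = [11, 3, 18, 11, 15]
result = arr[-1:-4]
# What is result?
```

arr has length 5. The slice arr[-1:-4] resolves to an empty index range, so the result is [].

[]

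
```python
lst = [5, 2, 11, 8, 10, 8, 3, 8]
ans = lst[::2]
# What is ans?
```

lst has length 8. The slice lst[::2] selects indices [0, 2, 4, 6] (0->5, 2->11, 4->10, 6->3), giving [5, 11, 10, 3].

[5, 11, 10, 3]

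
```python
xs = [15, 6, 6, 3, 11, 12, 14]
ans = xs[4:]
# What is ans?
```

xs has length 7. The slice xs[4:] selects indices [4, 5, 6] (4->11, 5->12, 6->14), giving [11, 12, 14].

[11, 12, 14]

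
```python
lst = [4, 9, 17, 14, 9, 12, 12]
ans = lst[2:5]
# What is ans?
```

lst has length 7. The slice lst[2:5] selects indices [2, 3, 4] (2->17, 3->14, 4->9), giving [17, 14, 9].

[17, 14, 9]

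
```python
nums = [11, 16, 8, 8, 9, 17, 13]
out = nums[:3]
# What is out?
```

nums has length 7. The slice nums[:3] selects indices [0, 1, 2] (0->11, 1->16, 2->8), giving [11, 16, 8].

[11, 16, 8]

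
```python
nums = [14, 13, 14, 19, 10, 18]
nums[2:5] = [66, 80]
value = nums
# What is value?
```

nums starts as [14, 13, 14, 19, 10, 18] (length 6). The slice nums[2:5] covers indices [2, 3, 4] with values [14, 19, 10]. Replacing that slice with [66, 80] (different length) produces [14, 13, 66, 80, 18].

[14, 13, 66, 80, 18]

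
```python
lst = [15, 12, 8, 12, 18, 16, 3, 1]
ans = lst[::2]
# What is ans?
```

lst has length 8. The slice lst[::2] selects indices [0, 2, 4, 6] (0->15, 2->8, 4->18, 6->3), giving [15, 8, 18, 3].

[15, 8, 18, 3]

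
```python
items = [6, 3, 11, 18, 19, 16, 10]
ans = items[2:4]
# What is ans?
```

items has length 7. The slice items[2:4] selects indices [2, 3] (2->11, 3->18), giving [11, 18].

[11, 18]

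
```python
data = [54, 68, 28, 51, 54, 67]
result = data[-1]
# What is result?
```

data has length 6. Negative index -1 maps to positive index 6 + (-1) = 5. data[5] = 67.

67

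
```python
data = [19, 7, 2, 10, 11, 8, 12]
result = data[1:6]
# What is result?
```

data has length 7. The slice data[1:6] selects indices [1, 2, 3, 4, 5] (1->7, 2->2, 3->10, 4->11, 5->8), giving [7, 2, 10, 11, 8].

[7, 2, 10, 11, 8]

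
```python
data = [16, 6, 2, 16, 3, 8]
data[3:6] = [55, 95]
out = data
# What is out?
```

data starts as [16, 6, 2, 16, 3, 8] (length 6). The slice data[3:6] covers indices [3, 4, 5] with values [16, 3, 8]. Replacing that slice with [55, 95] (different length) produces [16, 6, 2, 55, 95].

[16, 6, 2, 55, 95]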